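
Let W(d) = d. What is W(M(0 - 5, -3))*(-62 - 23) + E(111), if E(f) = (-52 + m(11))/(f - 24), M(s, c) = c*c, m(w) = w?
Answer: -66596/87 ≈ -765.47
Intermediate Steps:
M(s, c) = c**2
E(f) = -41/(-24 + f) (E(f) = (-52 + 11)/(f - 24) = -41/(-24 + f))
W(M(0 - 5, -3))*(-62 - 23) + E(111) = (-3)**2*(-62 - 23) - 41/(-24 + 111) = 9*(-85) - 41/87 = -765 - 41*1/87 = -765 - 41/87 = -66596/87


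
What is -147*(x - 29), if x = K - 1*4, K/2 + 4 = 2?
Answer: 5439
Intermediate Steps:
K = -4 (K = -8 + 2*2 = -8 + 4 = -4)
x = -8 (x = -4 - 1*4 = -4 - 4 = -8)
-147*(x - 29) = -147*(-8 - 29) = -147*(-37) = 5439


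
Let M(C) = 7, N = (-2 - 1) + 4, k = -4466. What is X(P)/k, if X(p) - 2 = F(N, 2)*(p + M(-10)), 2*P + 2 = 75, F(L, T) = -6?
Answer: 37/638 ≈ 0.057994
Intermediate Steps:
N = 1 (N = -3 + 4 = 1)
P = 73/2 (P = -1 + (1/2)*75 = -1 + 75/2 = 73/2 ≈ 36.500)
X(p) = -40 - 6*p (X(p) = 2 - 6*(p + 7) = 2 - 6*(7 + p) = 2 + (-42 - 6*p) = -40 - 6*p)
X(P)/k = (-40 - 6*73/2)/(-4466) = (-40 - 219)*(-1/4466) = -259*(-1/4466) = 37/638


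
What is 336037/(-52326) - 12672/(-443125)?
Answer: -148243320553/23186958750 ≈ -6.3934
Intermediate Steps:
336037/(-52326) - 12672/(-443125) = 336037*(-1/52326) - 12672*(-1/443125) = -336037/52326 + 12672/443125 = -148243320553/23186958750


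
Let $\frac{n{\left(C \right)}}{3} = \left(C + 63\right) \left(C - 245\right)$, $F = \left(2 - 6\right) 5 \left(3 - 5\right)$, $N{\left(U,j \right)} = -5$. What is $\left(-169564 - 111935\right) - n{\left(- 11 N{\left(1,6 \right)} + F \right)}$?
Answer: $-210399$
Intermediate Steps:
$F = 40$ ($F = \left(2 - 6\right) 5 \left(3 - 5\right) = \left(-4\right) 5 \left(-2\right) = \left(-20\right) \left(-2\right) = 40$)
$n{\left(C \right)} = 3 \left(-245 + C\right) \left(63 + C\right)$ ($n{\left(C \right)} = 3 \left(C + 63\right) \left(C - 245\right) = 3 \left(63 + C\right) \left(-245 + C\right) = 3 \left(-245 + C\right) \left(63 + C\right)$)
$\left(-169564 - 111935\right) - n{\left(- 11 N{\left(1,6 \right)} + F \right)} = \left(-169564 - 111935\right) - \left(-46305 - 546 \left(\left(-11\right) \left(-5\right) + 40\right) + 3 \left(\left(-11\right) \left(-5\right) + 40\right)^{2}\right) = \left(-169564 - 111935\right) - \left(-46305 - 546 \left(55 + 40\right) + 3 \left(55 + 40\right)^{2}\right) = -281499 - \left(-46305 - 51870 + 3 \cdot 95^{2}\right) = -281499 - \left(-46305 - 51870 + 3 \cdot 9025\right) = -281499 - \left(-46305 - 51870 + 27075\right) = -281499 - -71100 = -281499 + 71100 = -210399$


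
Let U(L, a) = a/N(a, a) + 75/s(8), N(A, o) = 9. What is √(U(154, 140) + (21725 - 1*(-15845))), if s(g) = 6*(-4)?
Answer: √5411870/12 ≈ 193.86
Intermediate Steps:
s(g) = -24
U(L, a) = -25/8 + a/9 (U(L, a) = a/9 + 75/(-24) = a*(⅑) + 75*(-1/24) = a/9 - 25/8 = -25/8 + a/9)
√(U(154, 140) + (21725 - 1*(-15845))) = √((-25/8 + (⅑)*140) + (21725 - 1*(-15845))) = √((-25/8 + 140/9) + (21725 + 15845)) = √(895/72 + 37570) = √(2705935/72) = √5411870/12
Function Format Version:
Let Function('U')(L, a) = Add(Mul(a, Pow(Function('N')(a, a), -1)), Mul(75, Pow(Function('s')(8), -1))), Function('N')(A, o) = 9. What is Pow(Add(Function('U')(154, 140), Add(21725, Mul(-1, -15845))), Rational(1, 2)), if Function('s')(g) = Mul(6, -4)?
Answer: Mul(Rational(1, 12), Pow(5411870, Rational(1, 2))) ≈ 193.86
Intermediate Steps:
Function('s')(g) = -24
Function('U')(L, a) = Add(Rational(-25, 8), Mul(Rational(1, 9), a)) (Function('U')(L, a) = Add(Mul(a, Pow(9, -1)), Mul(75, Pow(-24, -1))) = Add(Mul(a, Rational(1, 9)), Mul(75, Rational(-1, 24))) = Add(Mul(Rational(1, 9), a), Rational(-25, 8)) = Add(Rational(-25, 8), Mul(Rational(1, 9), a)))
Pow(Add(Function('U')(154, 140), Add(21725, Mul(-1, -15845))), Rational(1, 2)) = Pow(Add(Add(Rational(-25, 8), Mul(Rational(1, 9), 140)), Add(21725, Mul(-1, -15845))), Rational(1, 2)) = Pow(Add(Add(Rational(-25, 8), Rational(140, 9)), Add(21725, 15845)), Rational(1, 2)) = Pow(Add(Rational(895, 72), 37570), Rational(1, 2)) = Pow(Rational(2705935, 72), Rational(1, 2)) = Mul(Rational(1, 12), Pow(5411870, Rational(1, 2)))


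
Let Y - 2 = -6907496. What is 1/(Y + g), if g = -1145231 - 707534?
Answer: -1/8760259 ≈ -1.1415e-7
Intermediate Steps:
g = -1852765
Y = -6907494 (Y = 2 - 6907496 = -6907494)
1/(Y + g) = 1/(-6907494 - 1852765) = 1/(-8760259) = -1/8760259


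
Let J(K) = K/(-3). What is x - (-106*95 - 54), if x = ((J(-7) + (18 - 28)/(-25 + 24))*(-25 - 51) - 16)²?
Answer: 8270716/9 ≈ 9.1897e+5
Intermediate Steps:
J(K) = -K/3 (J(K) = K*(-⅓) = -K/3)
x = 8179600/9 (x = ((-⅓*(-7) + (18 - 28)/(-25 + 24))*(-25 - 51) - 16)² = ((7/3 - 10/(-1))*(-76) - 16)² = ((7/3 - 10*(-1))*(-76) - 16)² = ((7/3 + 10)*(-76) - 16)² = ((37/3)*(-76) - 16)² = (-2812/3 - 16)² = (-2860/3)² = 8179600/9 ≈ 9.0884e+5)
x - (-106*95 - 54) = 8179600/9 - (-106*95 - 54) = 8179600/9 - (-10070 - 54) = 8179600/9 - 1*(-10124) = 8179600/9 + 10124 = 8270716/9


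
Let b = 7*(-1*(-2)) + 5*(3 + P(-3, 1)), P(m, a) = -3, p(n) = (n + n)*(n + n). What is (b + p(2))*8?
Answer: 240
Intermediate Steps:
p(n) = 4*n**2 (p(n) = (2*n)*(2*n) = 4*n**2)
b = 14 (b = 7*(-1*(-2)) + 5*(3 - 3) = 7*2 + 5*0 = 14 + 0 = 14)
(b + p(2))*8 = (14 + 4*2**2)*8 = (14 + 4*4)*8 = (14 + 16)*8 = 30*8 = 240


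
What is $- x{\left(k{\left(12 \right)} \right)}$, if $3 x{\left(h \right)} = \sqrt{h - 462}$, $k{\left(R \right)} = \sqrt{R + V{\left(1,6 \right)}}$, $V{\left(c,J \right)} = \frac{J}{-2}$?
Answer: $- i \sqrt{51} \approx - 7.1414 i$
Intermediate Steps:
$V{\left(c,J \right)} = - \frac{J}{2}$ ($V{\left(c,J \right)} = J \left(- \frac{1}{2}\right) = - \frac{J}{2}$)
$k{\left(R \right)} = \sqrt{-3 + R}$ ($k{\left(R \right)} = \sqrt{R - 3} = \sqrt{-3 + R}$)
$x{\left(h \right)} = \frac{\sqrt{-462 + h}}{3}$ ($x{\left(h \right)} = \frac{\sqrt{h - 462}}{3} = \frac{\sqrt{-462 + h}}{3}$)
$- x{\left(k{\left(12 \right)} \right)} = - \frac{\sqrt{-462 + \sqrt{-3 + 12}}}{3} = - \frac{\sqrt{-462 + \sqrt{9}}}{3} = - \frac{\sqrt{-462 + 3}}{3} = - \frac{\sqrt{-459}}{3} = - \frac{3 i \sqrt{51}}{3} = - i \sqrt{51}$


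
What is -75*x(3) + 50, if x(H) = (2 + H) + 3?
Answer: -550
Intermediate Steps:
x(H) = 5 + H
-75*x(3) + 50 = -75*(5 + 3) + 50 = -75*8 + 50 = -600 + 50 = -550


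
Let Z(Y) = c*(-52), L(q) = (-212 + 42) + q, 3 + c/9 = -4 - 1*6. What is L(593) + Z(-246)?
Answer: 6507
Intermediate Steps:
c = -117 (c = -27 + 9*(-4 - 1*6) = -27 + 9*(-4 - 6) = -27 + 9*(-10) = -27 - 90 = -117)
L(q) = -170 + q
Z(Y) = 6084 (Z(Y) = -117*(-52) = 6084)
L(593) + Z(-246) = (-170 + 593) + 6084 = 423 + 6084 = 6507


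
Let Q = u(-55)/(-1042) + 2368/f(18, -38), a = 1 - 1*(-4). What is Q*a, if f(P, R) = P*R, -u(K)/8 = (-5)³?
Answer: -1969660/89091 ≈ -22.108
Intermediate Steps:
u(K) = 1000 (u(K) = -8*(-5)³ = -8*(-125) = 1000)
a = 5 (a = 1 + 4 = 5)
Q = -393932/89091 (Q = 1000/(-1042) + 2368/((18*(-38))) = 1000*(-1/1042) + 2368/(-684) = -500/521 + 2368*(-1/684) = -500/521 - 592/171 = -393932/89091 ≈ -4.4217)
Q*a = -393932/89091*5 = -1969660/89091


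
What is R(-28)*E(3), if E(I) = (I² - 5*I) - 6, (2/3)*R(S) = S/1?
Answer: 504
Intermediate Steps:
R(S) = 3*S/2 (R(S) = 3*(S/1)/2 = 3*(S*1)/2 = 3*S/2)
E(I) = -6 + I² - 5*I
R(-28)*E(3) = ((3/2)*(-28))*(-6 + 3² - 5*3) = -42*(-6 + 9 - 15) = -42*(-12) = 504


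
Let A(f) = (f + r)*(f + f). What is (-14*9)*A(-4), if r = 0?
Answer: -4032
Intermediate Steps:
A(f) = 2*f**2 (A(f) = (f + 0)*(f + f) = f*(2*f) = 2*f**2)
(-14*9)*A(-4) = (-14*9)*(2*(-4)**2) = -252*16 = -126*32 = -4032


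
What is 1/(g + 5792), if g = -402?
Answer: 1/5390 ≈ 0.00018553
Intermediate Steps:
1/(g + 5792) = 1/(-402 + 5792) = 1/5390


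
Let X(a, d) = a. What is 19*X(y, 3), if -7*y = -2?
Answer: 38/7 ≈ 5.4286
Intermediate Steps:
y = 2/7 (y = -⅐*(-2) = 2/7 ≈ 0.28571)
19*X(y, 3) = 19*(2/7) = 38/7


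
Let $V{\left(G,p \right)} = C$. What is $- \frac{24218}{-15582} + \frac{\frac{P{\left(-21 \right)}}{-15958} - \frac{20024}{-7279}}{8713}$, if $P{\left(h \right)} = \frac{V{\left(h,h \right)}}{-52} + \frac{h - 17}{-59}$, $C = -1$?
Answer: $\frac{37607091008980068773}{24191703653343052008} \approx 1.5545$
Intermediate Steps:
$V{\left(G,p \right)} = -1$
$P{\left(h \right)} = \frac{943}{3068} - \frac{h}{59}$ ($P{\left(h \right)} = - \frac{1}{-52} + \frac{h - 17}{-59} = \left(-1\right) \left(- \frac{1}{52}\right) + \left(-17 + h\right) \left(- \frac{1}{59}\right) = \frac{1}{52} - \left(- \frac{17}{59} + \frac{h}{59}\right) = \frac{943}{3068} - \frac{h}{59}$)
$- \frac{24218}{-15582} + \frac{\frac{P{\left(-21 \right)}}{-15958} - \frac{20024}{-7279}}{8713} = - \frac{24218}{-15582} + \frac{\frac{\frac{943}{3068} - - \frac{21}{59}}{-15958} - \frac{20024}{-7279}}{8713} = \left(-24218\right) \left(- \frac{1}{15582}\right) + \left(\left(\frac{943}{3068} + \frac{21}{59}\right) \left(- \frac{1}{15958}\right) - - \frac{20024}{7279}\right) \frac{1}{8713} = \frac{12109}{7791} + \left(\frac{2035}{3068} \left(- \frac{1}{15958}\right) + \frac{20024}{7279}\right) \frac{1}{8713} = \frac{12109}{7791} + \left(- \frac{2035}{48959144} + \frac{20024}{7279}\right) \frac{1}{8713} = \frac{12109}{7791} + \frac{980343086691}{356373609176} \cdot \frac{1}{8713} = \frac{12109}{7791} + \frac{980343086691}{3105083256750488} = \frac{37607091008980068773}{24191703653343052008}$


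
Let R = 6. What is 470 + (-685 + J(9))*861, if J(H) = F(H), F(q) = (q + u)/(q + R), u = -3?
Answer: -2944853/5 ≈ -5.8897e+5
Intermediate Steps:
F(q) = (-3 + q)/(6 + q) (F(q) = (q - 3)/(q + 6) = (-3 + q)/(6 + q))
J(H) = (-3 + H)/(6 + H)
470 + (-685 + J(9))*861 = 470 + (-685 + (-3 + 9)/(6 + 9))*861 = 470 + (-685 + 6/15)*861 = 470 + (-685 + (1/15)*6)*861 = 470 + (-685 + 2/5)*861 = 470 - 3423/5*861 = 470 - 2947203/5 = -2944853/5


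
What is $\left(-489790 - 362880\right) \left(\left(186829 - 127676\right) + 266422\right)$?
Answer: $-277608035250$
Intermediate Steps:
$\left(-489790 - 362880\right) \left(\left(186829 - 127676\right) + 266422\right) = - 852670 \left(59153 + 266422\right) = \left(-852670\right) 325575 = -277608035250$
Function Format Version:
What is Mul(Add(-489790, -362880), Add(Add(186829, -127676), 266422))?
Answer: -277608035250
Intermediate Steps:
Mul(Add(-489790, -362880), Add(Add(186829, -127676), 266422)) = Mul(-852670, Add(59153, 266422)) = Mul(-852670, 325575) = -277608035250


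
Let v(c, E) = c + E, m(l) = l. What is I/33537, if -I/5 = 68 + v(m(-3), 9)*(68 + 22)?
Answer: -3040/33537 ≈ -0.090646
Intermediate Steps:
v(c, E) = E + c
I = -3040 (I = -5*(68 + (9 - 3)*(68 + 22)) = -5*(68 + 6*90) = -5*(68 + 540) = -5*608 = -3040)
I/33537 = -3040/33537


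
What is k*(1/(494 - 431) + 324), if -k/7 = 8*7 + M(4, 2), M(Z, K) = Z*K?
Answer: -1306432/9 ≈ -1.4516e+5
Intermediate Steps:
M(Z, K) = K*Z
k = -448 (k = -7*(8*7 + 2*4) = -7*(56 + 8) = -7*64 = -448)
k*(1/(494 - 431) + 324) = -448*(1/(494 - 431) + 324) = -448*(1/63 + 324) = -448*20413/63 = -1306432/9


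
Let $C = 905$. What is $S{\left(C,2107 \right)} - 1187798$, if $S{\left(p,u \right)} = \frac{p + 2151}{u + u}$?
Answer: $- \frac{2502688858}{2107} \approx -1.1878 \cdot 10^{6}$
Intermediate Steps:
$S{\left(p,u \right)} = \frac{2151 + p}{2 u}$
$S{\left(C,2107 \right)} - 1187798 = \frac{2151 + 905}{2 \cdot 2107} - 1187798 = \frac{1}{2} \cdot \frac{1}{2107} \cdot 3056 - 1187798 = \frac{1528}{2107} - 1187798 = - \frac{2502688858}{2107}$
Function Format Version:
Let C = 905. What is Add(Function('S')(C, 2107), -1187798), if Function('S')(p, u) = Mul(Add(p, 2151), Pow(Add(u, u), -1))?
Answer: Rational(-2502688858, 2107) ≈ -1.1878e+6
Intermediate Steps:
Function('S')(p, u) = Mul(Rational(1, 2), Pow(u, -1), Add(2151, p)) (Function('S')(p, u) = Mul(Add(2151, p), Pow(Mul(2, u), -1)) = Mul(Add(2151, p), Mul(Rational(1, 2), Pow(u, -1))) = Mul(Rational(1, 2), Pow(u, -1), Add(2151, p)))
Add(Function('S')(C, 2107), -1187798) = Add(Mul(Rational(1, 2), Pow(2107, -1), Add(2151, 905)), -1187798) = Add(Mul(Rational(1, 2), Rational(1, 2107), 3056), -1187798) = Add(Rational(1528, 2107), -1187798) = Rational(-2502688858, 2107)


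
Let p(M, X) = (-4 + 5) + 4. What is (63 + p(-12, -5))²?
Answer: 4624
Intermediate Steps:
p(M, X) = 5 (p(M, X) = 1 + 4 = 5)
(63 + p(-12, -5))² = (63 + 5)² = 68² = 4624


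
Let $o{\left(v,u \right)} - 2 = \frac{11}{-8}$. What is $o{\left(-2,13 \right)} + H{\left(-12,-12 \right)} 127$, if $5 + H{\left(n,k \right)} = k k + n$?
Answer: $\frac{129037}{8} \approx 16130.0$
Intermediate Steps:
$o{\left(v,u \right)} = \frac{5}{8}$ ($o{\left(v,u \right)} = 2 + \frac{11}{-8} = 2 + 11 \left(- \frac{1}{8}\right) = 2 - \frac{11}{8} = \frac{5}{8}$)
$H{\left(n,k \right)} = -5 + n + k^{2}$ ($H{\left(n,k \right)} = -5 + \left(k k + n\right) = -5 + \left(k^{2} + n\right) = -5 + \left(n + k^{2}\right) = -5 + n + k^{2}$)
$o{\left(-2,13 \right)} + H{\left(-12,-12 \right)} 127 = \frac{5}{8} + \left(-5 - 12 + \left(-12\right)^{2}\right) 127 = \frac{5}{8} + \left(-5 - 12 + 144\right) 127 = \frac{5}{8} + 127 \cdot 127 = \frac{5}{8} + 16129 = \frac{129037}{8}$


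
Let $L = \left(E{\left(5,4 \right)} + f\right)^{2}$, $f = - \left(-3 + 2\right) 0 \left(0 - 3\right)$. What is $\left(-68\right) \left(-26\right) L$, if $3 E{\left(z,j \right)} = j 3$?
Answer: $28288$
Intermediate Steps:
$E{\left(z,j \right)} = j$ ($E{\left(z,j \right)} = \frac{j 3}{3} = \frac{3 j}{3} = j$)
$f = 0$ ($f = - \left(-1\right) 0 \left(-3\right) = - 0 \left(-3\right) = \left(-1\right) 0 = 0$)
$L = 16$ ($L = \left(4 + 0\right)^{2} = 4^{2} = 16$)
$\left(-68\right) \left(-26\right) L = \left(-68\right) \left(-26\right) 16 = 1768 \cdot 16 = 28288$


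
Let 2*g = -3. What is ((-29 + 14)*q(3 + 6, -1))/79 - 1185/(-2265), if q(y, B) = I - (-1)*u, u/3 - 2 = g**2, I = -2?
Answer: -72431/47716 ≈ -1.5180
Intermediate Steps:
g = -3/2 (g = (1/2)*(-3) = -3/2 ≈ -1.5000)
u = 51/4 (u = 6 + 3*(-3/2)**2 = 6 + 3*(9/4) = 6 + 27/4 = 51/4 ≈ 12.750)
q(y, B) = 43/4 (q(y, B) = -2 - (-1)*51/4 = -2 - 1*(-51/4) = -2 + 51/4 = 43/4)
((-29 + 14)*q(3 + 6, -1))/79 - 1185/(-2265) = ((-29 + 14)*(43/4))/79 - 1185/(-2265) = -15*43/4*(1/79) - 1185*(-1/2265) = -645/4*1/79 + 79/151 = -645/316 + 79/151 = -72431/47716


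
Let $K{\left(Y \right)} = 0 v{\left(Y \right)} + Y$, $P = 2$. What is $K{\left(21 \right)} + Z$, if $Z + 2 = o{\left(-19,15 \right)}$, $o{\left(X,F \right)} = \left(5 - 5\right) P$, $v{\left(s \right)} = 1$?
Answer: $19$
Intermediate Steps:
$K{\left(Y \right)} = Y$ ($K{\left(Y \right)} = 0 \cdot 1 + Y = 0 + Y = Y$)
$o{\left(X,F \right)} = 0$ ($o{\left(X,F \right)} = \left(5 - 5\right) 2 = 0 \cdot 2 = 0$)
$Z = -2$ ($Z = -2 + 0 = -2$)
$K{\left(21 \right)} + Z = 21 - 2 = 19$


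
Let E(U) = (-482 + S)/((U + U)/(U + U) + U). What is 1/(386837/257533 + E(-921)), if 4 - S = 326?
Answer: 59232590/140736643 ≈ 0.42088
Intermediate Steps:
S = -322 (S = 4 - 1*326 = 4 - 326 = -322)
E(U) = -804/(1 + U) (E(U) = (-482 - 322)/((U + U)/(U + U) + U) = -804/((2*U)/((2*U)) + U) = -804/((2*U)*(1/(2*U)) + U) = -804/(1 + U))
1/(386837/257533 + E(-921)) = 1/(386837/257533 - 804/(1 - 921)) = 1/(386837*(1/257533) - 804/(-920)) = 1/(386837/257533 - 804*(-1/920)) = 1/(386837/257533 + 201/230) = 1/(140736643/59232590) = 59232590/140736643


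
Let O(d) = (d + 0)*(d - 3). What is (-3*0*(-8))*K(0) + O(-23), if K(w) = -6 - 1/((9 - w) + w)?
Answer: 598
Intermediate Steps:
O(d) = d*(-3 + d)
K(w) = -55/9 (K(w) = -6 - 1/9 = -6 - 1*⅑ = -6 - ⅑ = -55/9)
(-3*0*(-8))*K(0) + O(-23) = (-3*0*(-8))*(-55/9) - 23*(-3 - 23) = (0*(-8))*(-55/9) - 23*(-26) = 0*(-55/9) + 598 = 0 + 598 = 598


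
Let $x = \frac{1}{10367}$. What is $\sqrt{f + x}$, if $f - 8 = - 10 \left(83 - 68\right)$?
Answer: $\frac{i \sqrt{15261395471}}{10367} \approx 11.916 i$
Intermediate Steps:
$x = \frac{1}{10367} \approx 9.646 \cdot 10^{-5}$
$f = -142$ ($f = 8 - 10 \left(83 - 68\right) = 8 - 150 = -142$)
$\sqrt{f + x} = \sqrt{-142 + \frac{1}{10367}} = \sqrt{- \frac{1472113}{10367}} = \frac{i \sqrt{15261395471}}{10367}$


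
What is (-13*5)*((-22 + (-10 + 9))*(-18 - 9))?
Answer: -40365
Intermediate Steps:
(-13*5)*((-22 + (-10 + 9))*(-18 - 9)) = -65*(-22 - 1)*(-27) = -(-1495)*(-27) = -65*621 = -40365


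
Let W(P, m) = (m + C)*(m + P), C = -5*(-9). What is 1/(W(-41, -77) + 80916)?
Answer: 1/84692 ≈ 1.1807e-5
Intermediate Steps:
C = 45
W(P, m) = (45 + m)*(P + m) (W(P, m) = (m + 45)*(m + P) = (45 + m)*(P + m))
1/(W(-41, -77) + 80916) = 1/(((-77)**2 + 45*(-41) + 45*(-77) - 41*(-77)) + 80916) = 1/((5929 - 1845 - 3465 + 3157) + 80916) = 1/(3776 + 80916) = 1/84692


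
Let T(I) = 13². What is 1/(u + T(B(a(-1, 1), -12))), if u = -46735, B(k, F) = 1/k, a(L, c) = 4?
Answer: -1/46566 ≈ -2.1475e-5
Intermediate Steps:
T(I) = 169
1/(u + T(B(a(-1, 1), -12))) = 1/(-46735 + 169) = 1/(-46566) = -1/46566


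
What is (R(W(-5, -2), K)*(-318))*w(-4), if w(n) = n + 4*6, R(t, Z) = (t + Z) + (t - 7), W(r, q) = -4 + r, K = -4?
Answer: 184440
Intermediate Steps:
R(t, Z) = -7 + Z + 2*t (R(t, Z) = (Z + t) + (-7 + t) = -7 + Z + 2*t)
w(n) = 24 + n (w(n) = n + 24 = 24 + n)
(R(W(-5, -2), K)*(-318))*w(-4) = ((-7 - 4 + 2*(-4 - 5))*(-318))*(24 - 4) = ((-7 - 4 + 2*(-9))*(-318))*20 = ((-7 - 4 - 18)*(-318))*20 = -29*(-318)*20 = 9222*20 = 184440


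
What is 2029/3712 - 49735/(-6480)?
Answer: 2472053/300672 ≈ 8.2218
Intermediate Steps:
2029/3712 - 49735/(-6480) = 2029*(1/3712) - 49735*(-1/6480) = 2029/3712 + 9947/1296 = 2472053/300672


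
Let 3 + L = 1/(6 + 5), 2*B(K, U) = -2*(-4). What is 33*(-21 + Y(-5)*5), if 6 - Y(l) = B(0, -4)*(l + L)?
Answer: 5517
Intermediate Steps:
B(K, U) = 4 (B(K, U) = (-2*(-4))/2 = (1/2)*8 = 4)
L = -32/11 (L = -3 + 1/(6 + 5) = -3 + 1/11 = -32/11 ≈ -2.9091)
Y(l) = 194/11 - 4*l (Y(l) = 6 - 4*(l - 32/11) = 6 - 4*(-32/11 + l) = 6 - (-128/11 + 4*l) = 6 + (128/11 - 4*l) = 194/11 - 4*l)
33*(-21 + Y(-5)*5) = 33*(-21 + (194/11 - 4*(-5))*5) = 33*(-21 + (194/11 + 20)*5) = 33*(-21 + (414/11)*5) = 33*(-21 + 2070/11) = 33*(1839/11) = 5517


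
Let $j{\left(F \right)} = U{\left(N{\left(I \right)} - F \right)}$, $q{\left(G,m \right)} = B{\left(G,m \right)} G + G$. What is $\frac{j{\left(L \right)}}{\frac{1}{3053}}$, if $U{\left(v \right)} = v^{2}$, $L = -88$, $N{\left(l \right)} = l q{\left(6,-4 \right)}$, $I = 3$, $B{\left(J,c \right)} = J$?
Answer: $139815188$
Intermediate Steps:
$q{\left(G,m \right)} = G + G^{2}$ ($q{\left(G,m \right)} = G G + G = G^{2} + G = G + G^{2}$)
$N{\left(l \right)} = 42 l$ ($N{\left(l \right)} = l 6 \left(1 + 6\right) = l 6 \cdot 7 = l 42 = 42 l$)
$j{\left(F \right)} = \left(126 - F\right)^{2}$ ($j{\left(F \right)} = \left(42 \cdot 3 - F\right)^{2} = \left(126 - F\right)^{2}$)
$\frac{j{\left(L \right)}}{\frac{1}{3053}} = \frac{\left(-126 - 88\right)^{2}}{\frac{1}{3053}} = \left(-214\right)^{2} \frac{1}{\frac{1}{3053}} = 45796 \cdot 3053 = 139815188$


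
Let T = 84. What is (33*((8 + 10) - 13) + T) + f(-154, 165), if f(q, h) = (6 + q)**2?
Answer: 22153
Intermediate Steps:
(33*((8 + 10) - 13) + T) + f(-154, 165) = (33*((8 + 10) - 13) + 84) + (6 - 154)**2 = (33*(18 - 13) + 84) + (-148)**2 = (33*5 + 84) + 21904 = (165 + 84) + 21904 = 249 + 21904 = 22153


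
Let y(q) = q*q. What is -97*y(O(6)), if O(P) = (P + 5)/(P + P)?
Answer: -11737/144 ≈ -81.507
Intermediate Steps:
O(P) = (5 + P)/(2*P) (O(P) = (5 + P)/((2*P)) = (5 + P)*(1/(2*P)) = (5 + P)/(2*P))
y(q) = q²
-97*y(O(6)) = -97*(5 + 6)²/144 = -97*((½)*(⅙)*11)² = -97*(11/12)² = -97*121/144 = -11737/144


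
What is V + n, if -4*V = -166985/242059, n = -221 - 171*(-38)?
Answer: 6077784357/968236 ≈ 6277.2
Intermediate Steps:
n = 6277 (n = -221 + 6498 = 6277)
V = 166985/968236 (V = -(-166985)/(4*242059) = -¼*(-166985/242059) = 166985/968236 ≈ 0.17246)
V + n = 166985/968236 + 6277 = 6077784357/968236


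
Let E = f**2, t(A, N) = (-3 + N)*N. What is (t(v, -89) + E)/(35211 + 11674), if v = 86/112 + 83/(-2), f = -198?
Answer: 47392/46885 ≈ 1.0108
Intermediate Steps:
v = -2281/56 (v = 86*(1/112) + 83*(-1/2) = 43/56 - 83/2 = -2281/56 ≈ -40.732)
t(A, N) = N*(-3 + N)
E = 39204 (E = (-198)**2 = 39204)
(t(v, -89) + E)/(35211 + 11674) = (-89*(-3 - 89) + 39204)/(35211 + 11674) = (-89*(-92) + 39204)/46885 = (8188 + 39204)*(1/46885) = 47392*(1/46885) = 47392/46885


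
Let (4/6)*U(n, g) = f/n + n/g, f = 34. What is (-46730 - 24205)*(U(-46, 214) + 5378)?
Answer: -938593193160/2461 ≈ -3.8139e+8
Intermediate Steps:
U(n, g) = 51/n + 3*n/(2*g) (U(n, g) = 3*(34/n + n/g)/2 = 51/n + 3*n/(2*g))
(-46730 - 24205)*(U(-46, 214) + 5378) = (-46730 - 24205)*((51/(-46) + (3/2)*(-46)/214) + 5378) = -70935*((51*(-1/46) + (3/2)*(-46)*(1/214)) + 5378) = -70935*((-51/46 - 69/214) + 5378) = -70935*(-3522/2461 + 5378) = -70935*13231736/2461 = -938593193160/2461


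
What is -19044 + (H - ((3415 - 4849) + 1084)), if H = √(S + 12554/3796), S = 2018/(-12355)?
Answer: -18694 + √1728769428294090/23449790 ≈ -18692.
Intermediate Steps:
S = -2018/12355 (S = 2018*(-1/12355) = -2018/12355 ≈ -0.16333)
H = √1728769428294090/23449790 (H = √(-2018/12355 + 12554/3796) = √(-2018/12355 + 12554*(1/3796)) = √(-2018/12355 + 6277/1898) = √(73722171/23449790) = √1728769428294090/23449790 ≈ 1.7731)
-19044 + (H - ((3415 - 4849) + 1084)) = -19044 + (√1728769428294090/23449790 - ((3415 - 4849) + 1084)) = -19044 + (√1728769428294090/23449790 - (-1434 + 1084)) = -19044 + (√1728769428294090/23449790 - 1*(-350)) = -19044 + (√1728769428294090/23449790 + 350) = -19044 + (350 + √1728769428294090/23449790) = -18694 + √1728769428294090/23449790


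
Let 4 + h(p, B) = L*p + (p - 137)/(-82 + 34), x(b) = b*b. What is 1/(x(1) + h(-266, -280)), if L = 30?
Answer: -48/382781 ≈ -0.00012540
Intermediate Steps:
x(b) = b²
h(p, B) = -55/48 + 1439*p/48 (h(p, B) = -4 + (30*p + (p - 137)/(-82 + 34)) = -4 + (30*p + (-137 + p)/(-48)) = -4 + (30*p + (-137 + p)*(-1/48)) = -4 + (30*p + (137/48 - p/48)) = -4 + (137/48 + 1439*p/48) = -55/48 + 1439*p/48)
1/(x(1) + h(-266, -280)) = 1/(1² + (-55/48 + (1439/48)*(-266))) = 1/(1 + (-55/48 - 191387/24)) = 1/(1 - 382829/48) = 1/(-382781/48) = -48/382781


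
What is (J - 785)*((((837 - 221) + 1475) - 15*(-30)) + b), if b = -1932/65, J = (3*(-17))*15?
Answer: -50602230/13 ≈ -3.8925e+6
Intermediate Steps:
J = -765 (J = -51*15 = -765)
b = -1932/65 ≈ -29.723
(J - 785)*((((837 - 221) + 1475) - 15*(-30)) + b) = (-765 - 785)*((((837 - 221) + 1475) - 15*(-30)) - 1932/65) = -1550*(((616 + 1475) + 450) - 1932/65) = -1550*((2091 + 450) - 1932/65) = -1550*(2541 - 1932/65) = -1550*163233/65 = -50602230/13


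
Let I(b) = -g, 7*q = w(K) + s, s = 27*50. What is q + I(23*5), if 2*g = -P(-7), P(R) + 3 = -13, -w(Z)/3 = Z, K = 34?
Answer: 1192/7 ≈ 170.29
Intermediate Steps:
w(Z) = -3*Z
P(R) = -16 (P(R) = -3 - 13 = -16)
s = 1350
g = 8 (g = (-1*(-16))/2 = (1/2)*16 = 8)
q = 1248/7 (q = (-3*34 + 1350)/7 = (-102 + 1350)/7 = (1/7)*1248 = 1248/7 ≈ 178.29)
I(b) = -8 (I(b) = -1*8 = -8)
q + I(23*5) = 1248/7 - 8 = 1192/7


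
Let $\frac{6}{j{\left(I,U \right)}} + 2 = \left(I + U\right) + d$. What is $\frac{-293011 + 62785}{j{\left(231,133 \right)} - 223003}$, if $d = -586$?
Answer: $\frac{25785312}{24976339} \approx 1.0324$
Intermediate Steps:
$j{\left(I,U \right)} = \frac{6}{-588 + I + U}$ ($j{\left(I,U \right)} = \frac{6}{-2 - \left(586 - I - U\right)} = \frac{6}{-2 + \left(-586 + I + U\right)} = \frac{6}{-588 + I + U}$)
$\frac{-293011 + 62785}{j{\left(231,133 \right)} - 223003} = \frac{-293011 + 62785}{\frac{6}{-588 + 231 + 133} - 223003} = - \frac{230226}{\frac{6}{-224} - 223003} = - \frac{230226}{6 \left(- \frac{1}{224}\right) - 223003} = - \frac{230226}{- \frac{3}{112} - 223003} = - \frac{230226}{- \frac{24976339}{112}} = \left(-230226\right) \left(- \frac{112}{24976339}\right) = \frac{25785312}{24976339}$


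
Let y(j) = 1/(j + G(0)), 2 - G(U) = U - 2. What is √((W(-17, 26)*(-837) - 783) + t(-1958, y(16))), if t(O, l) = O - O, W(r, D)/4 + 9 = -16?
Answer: 3*√9213 ≈ 287.95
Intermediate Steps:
W(r, D) = -100 (W(r, D) = -36 + 4*(-16) = -36 - 64 = -100)
G(U) = 4 - U (G(U) = 2 - (U - 2) = 2 - (-2 + U) = 2 + (2 - U) = 4 - U)
y(j) = 1/(4 + j) (y(j) = 1/(j + (4 - 1*0)) = 1/(j + (4 + 0)) = 1/(j + 4) = 1/(4 + j))
t(O, l) = 0
√((W(-17, 26)*(-837) - 783) + t(-1958, y(16))) = √((-100*(-837) - 783) + 0) = √((83700 - 783) + 0) = √(82917 + 0) = √82917 = 3*√9213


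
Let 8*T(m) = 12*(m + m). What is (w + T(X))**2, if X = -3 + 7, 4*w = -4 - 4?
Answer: 100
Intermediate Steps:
w = -2 (w = (-4 - 4)/4 = (1/4)*(-8) = -2)
X = 4
T(m) = 3*m (T(m) = (12*(m + m))/8 = (12*(2*m))/8 = (24*m)/8 = 3*m)
(w + T(X))**2 = (-2 + 3*4)**2 = (-2 + 12)**2 = 10**2 = 100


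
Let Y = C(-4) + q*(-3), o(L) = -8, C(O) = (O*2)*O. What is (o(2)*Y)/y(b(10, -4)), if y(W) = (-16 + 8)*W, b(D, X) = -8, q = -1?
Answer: -35/8 ≈ -4.3750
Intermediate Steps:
C(O) = 2*O² (C(O) = (2*O)*O = 2*O²)
Y = 35 (Y = 2*(-4)² - 1*(-3) = 2*16 + 3 = 32 + 3 = 35)
y(W) = -8*W
(o(2)*Y)/y(b(10, -4)) = (-8*35)/((-8*(-8))) = -280/64 = -280*1/64 = -35/8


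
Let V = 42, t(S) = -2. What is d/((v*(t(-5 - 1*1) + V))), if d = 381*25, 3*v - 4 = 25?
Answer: 5715/232 ≈ 24.634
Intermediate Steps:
v = 29/3 (v = 4/3 + (1/3)*25 = 4/3 + 25/3 = 29/3 ≈ 9.6667)
d = 9525
d/((v*(t(-5 - 1*1) + V))) = 9525/((29*(-2 + 42)/3)) = 9525/(((29/3)*40)) = 9525/(1160/3) = 9525*(3/1160) = 5715/232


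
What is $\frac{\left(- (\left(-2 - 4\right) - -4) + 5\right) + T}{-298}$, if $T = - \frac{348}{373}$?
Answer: $- \frac{2263}{111154} \approx -0.020359$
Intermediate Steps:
$T = - \frac{348}{373}$ ($T = \left(-348\right) \frac{1}{373} = - \frac{348}{373} \approx -0.93298$)
$\frac{\left(- (\left(-2 - 4\right) - -4) + 5\right) + T}{-298} = \frac{\left(- (\left(-2 - 4\right) - -4) + 5\right) - \frac{348}{373}}{-298} = - \frac{\left(- (\left(-2 - 4\right) + 4) + 5\right) - \frac{348}{373}}{298} = - \frac{\left(- (-6 + 4) + 5\right) - \frac{348}{373}}{298} = - \frac{\left(\left(-1\right) \left(-2\right) + 5\right) - \frac{348}{373}}{298} = - \frac{\left(2 + 5\right) - \frac{348}{373}}{298} = - \frac{7 - \frac{348}{373}}{298} = \left(- \frac{1}{298}\right) \frac{2263}{373} = - \frac{2263}{111154}$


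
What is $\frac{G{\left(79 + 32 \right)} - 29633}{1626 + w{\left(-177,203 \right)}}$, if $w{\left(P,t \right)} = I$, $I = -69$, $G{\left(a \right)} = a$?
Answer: $- \frac{29522}{1557} \approx -18.961$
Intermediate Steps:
$w{\left(P,t \right)} = -69$
$\frac{G{\left(79 + 32 \right)} - 29633}{1626 + w{\left(-177,203 \right)}} = \frac{\left(79 + 32\right) - 29633}{1626 - 69} = \frac{111 - 29633}{1557} = \left(-29522\right) \frac{1}{1557} = - \frac{29522}{1557}$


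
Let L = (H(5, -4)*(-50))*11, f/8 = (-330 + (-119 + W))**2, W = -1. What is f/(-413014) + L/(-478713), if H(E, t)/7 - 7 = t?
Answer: -128457458050/32952528497 ≈ -3.8983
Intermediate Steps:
H(E, t) = 49 + 7*t
f = 1620000 (f = 8*(-330 + (-119 - 1))**2 = 8*(-330 - 120)**2 = 8*(-450)**2 = 8*202500 = 1620000)
L = -11550 (L = ((49 + 7*(-4))*(-50))*11 = ((49 - 28)*(-50))*11 = (21*(-50))*11 = -1050*11 = -11550)
f/(-413014) + L/(-478713) = 1620000/(-413014) - 11550/(-478713) = 1620000*(-1/413014) - 11550*(-1/478713) = -810000/206507 + 3850/159571 = -128457458050/32952528497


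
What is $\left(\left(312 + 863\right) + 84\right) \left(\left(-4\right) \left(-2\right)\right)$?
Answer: $10072$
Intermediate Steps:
$\left(\left(312 + 863\right) + 84\right) \left(\left(-4\right) \left(-2\right)\right) = \left(1175 + 84\right) 8 = 1259 \cdot 8 = 10072$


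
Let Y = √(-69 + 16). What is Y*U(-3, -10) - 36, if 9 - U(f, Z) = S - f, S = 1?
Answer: -36 + 5*I*√53 ≈ -36.0 + 36.401*I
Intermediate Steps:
Y = I*√53 (Y = √(-53) = I*√53 ≈ 7.2801*I)
U(f, Z) = 8 + f (U(f, Z) = 9 - (1 - f) = 9 + (-1 + f) = 8 + f)
Y*U(-3, -10) - 36 = (I*√53)*(8 - 3) - 36 = (I*√53)*5 - 36 = 5*I*√53 - 36 = -36 + 5*I*√53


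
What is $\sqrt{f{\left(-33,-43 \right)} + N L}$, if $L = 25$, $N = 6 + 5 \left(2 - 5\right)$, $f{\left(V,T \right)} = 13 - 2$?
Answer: $i \sqrt{214} \approx 14.629 i$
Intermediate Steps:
$f{\left(V,T \right)} = 11$ ($f{\left(V,T \right)} = 13 - 2 = 11$)
$N = -9$ ($N = 6 + 5 \left(2 - 5\right) = 6 + 5 \left(-3\right) = 6 - 15 = -9$)
$\sqrt{f{\left(-33,-43 \right)} + N L} = \sqrt{11 - 225} = \sqrt{-214} = i \sqrt{214}$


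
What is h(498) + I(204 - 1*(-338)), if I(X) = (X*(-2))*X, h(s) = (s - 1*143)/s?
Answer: -292588589/498 ≈ -5.8753e+5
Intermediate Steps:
h(s) = (-143 + s)/s (h(s) = (s - 143)/s = (-143 + s)/s)
I(X) = -2*X² (I(X) = (-2*X)*X = -2*X²)
h(498) + I(204 - 1*(-338)) = (-143 + 498)/498 - 2*(204 - 1*(-338))² = (1/498)*355 - 2*(204 + 338)² = 355/498 - 2*542² = 355/498 - 2*293764 = 355/498 - 587528 = -292588589/498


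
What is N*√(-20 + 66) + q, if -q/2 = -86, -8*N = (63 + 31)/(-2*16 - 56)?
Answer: 172 + 47*√46/352 ≈ 172.91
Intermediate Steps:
N = 47/352 (N = -(63 + 31)/(8*(-2*16 - 56)) = -47/(4*(-32 - 56)) = -47/(4*(-88)) = -47*(-1)/(4*88) = -⅛*(-47/44) = 47/352 ≈ 0.13352)
q = 172 (q = -2*(-86) = 172)
N*√(-20 + 66) + q = 47*√(-20 + 66)/352 + 172 = 47*√46/352 + 172 = 172 + 47*√46/352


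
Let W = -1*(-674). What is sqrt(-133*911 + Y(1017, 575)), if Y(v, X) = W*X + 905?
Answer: 2*sqrt(66823) ≈ 517.00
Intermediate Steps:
W = 674
Y(v, X) = 905 + 674*X (Y(v, X) = 674*X + 905 = 905 + 674*X)
sqrt(-133*911 + Y(1017, 575)) = sqrt(-133*911 + (905 + 674*575)) = sqrt(-121163 + (905 + 387550)) = sqrt(-121163 + 388455) = sqrt(267292) = 2*sqrt(66823)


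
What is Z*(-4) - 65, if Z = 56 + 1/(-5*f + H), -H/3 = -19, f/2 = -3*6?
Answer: -68497/237 ≈ -289.02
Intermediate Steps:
f = -36 (f = 2*(-3*6) = 2*(-18) = -36)
H = 57 (H = -3*(-19) = 57)
Z = 13273/237 (Z = 56 + 1/(-5*(-36) + 57) = 56 + 1/(-1*(-180) + 57) = 56 + 1/(180 + 57) = 56 + 1/237 = 13273/237 ≈ 56.004)
Z*(-4) - 65 = (13273/237)*(-4) - 65 = -53092/237 - 65 = -68497/237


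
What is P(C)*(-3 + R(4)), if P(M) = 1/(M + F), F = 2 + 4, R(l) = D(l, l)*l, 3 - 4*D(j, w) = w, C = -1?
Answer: -4/5 ≈ -0.80000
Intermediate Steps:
D(j, w) = 3/4 - w/4
R(l) = l*(3/4 - l/4) (R(l) = (3/4 - l/4)*l = l*(3/4 - l/4))
F = 6
P(M) = 1/(6 + M) (P(M) = 1/(M + 6) = 1/(6 + M))
P(C)*(-3 + R(4)) = (-3 + (1/4)*4*(3 - 1*4))/(6 - 1) = (-3 + (1/4)*4*(3 - 4))/5 = (-3 + (1/4)*4*(-1))/5 = (-3 - 1)/5 = (1/5)*(-4) = -4/5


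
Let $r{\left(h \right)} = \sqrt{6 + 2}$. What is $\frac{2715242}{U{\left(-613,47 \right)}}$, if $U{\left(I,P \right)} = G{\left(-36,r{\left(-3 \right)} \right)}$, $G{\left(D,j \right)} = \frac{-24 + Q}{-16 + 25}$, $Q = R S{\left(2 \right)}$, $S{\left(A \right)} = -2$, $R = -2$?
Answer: $- \frac{12218589}{10} \approx -1.2219 \cdot 10^{6}$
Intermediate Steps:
$r{\left(h \right)} = 2 \sqrt{2}$ ($r{\left(h \right)} = \sqrt{8} = 2 \sqrt{2}$)
$Q = 4$ ($Q = \left(-2\right) \left(-2\right) = 4$)
$G{\left(D,j \right)} = - \frac{20}{9}$ ($G{\left(D,j \right)} = \frac{-24 + 4}{-16 + 25} = - \frac{20}{9}$)
$U{\left(I,P \right)} = - \frac{20}{9}$
$\frac{2715242}{U{\left(-613,47 \right)}} = \frac{2715242}{- \frac{20}{9}} = 2715242 \left(- \frac{9}{20}\right) = - \frac{12218589}{10}$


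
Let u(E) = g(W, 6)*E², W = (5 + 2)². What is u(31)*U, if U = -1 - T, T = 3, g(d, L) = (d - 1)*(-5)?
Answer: 922560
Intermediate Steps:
W = 49 (W = 7² = 49)
g(d, L) = 5 - 5*d (g(d, L) = (-1 + d)*(-5) = 5 - 5*d)
U = -4 (U = -1 - 1*3 = -1 - 3 = -4)
u(E) = -240*E² (u(E) = (5 - 5*49)*E² = (5 - 245)*E² = -240*E²)
u(31)*U = -240*31²*(-4) = -240*961*(-4) = -230640*(-4) = 922560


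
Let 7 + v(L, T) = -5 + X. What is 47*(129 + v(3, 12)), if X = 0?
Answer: 5499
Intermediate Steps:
v(L, T) = -12 (v(L, T) = -7 + (-5 + 0) = -7 - 5 = -12)
47*(129 + v(3, 12)) = 47*(129 - 12) = 47*117 = 5499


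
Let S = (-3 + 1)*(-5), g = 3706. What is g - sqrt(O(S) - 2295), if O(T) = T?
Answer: 3706 - I*sqrt(2285) ≈ 3706.0 - 47.802*I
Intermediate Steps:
S = 10 (S = -2*(-5) = 10)
g - sqrt(O(S) - 2295) = 3706 - sqrt(10 - 2295) = 3706 - sqrt(-2285) = 3706 - I*sqrt(2285)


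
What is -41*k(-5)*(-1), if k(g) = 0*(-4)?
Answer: 0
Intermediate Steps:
k(g) = 0
-41*k(-5)*(-1) = -41*0*(-1) = 0*(-1) = 0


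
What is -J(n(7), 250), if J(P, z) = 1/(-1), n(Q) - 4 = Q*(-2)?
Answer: 1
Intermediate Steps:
n(Q) = 4 - 2*Q (n(Q) = 4 + Q*(-2) = 4 - 2*Q)
J(P, z) = -1
-J(n(7), 250) = -1*(-1) = 1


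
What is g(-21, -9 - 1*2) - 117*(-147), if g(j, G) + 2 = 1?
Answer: 17198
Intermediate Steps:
g(j, G) = -1 (g(j, G) = -2 + 1 = -1)
g(-21, -9 - 1*2) - 117*(-147) = -1 - 117*(-147) = -1 + 17199 = 17198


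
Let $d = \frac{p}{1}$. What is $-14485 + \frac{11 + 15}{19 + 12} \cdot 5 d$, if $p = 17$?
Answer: $- \frac{446825}{31} \approx -14414.0$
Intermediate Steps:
$d = 17$ ($d = \frac{17}{1} = 17 \cdot 1 = 17$)
$-14485 + \frac{11 + 15}{19 + 12} \cdot 5 d = -14485 + \frac{11 + 15}{19 + 12} \cdot 5 \cdot 17 = -14485 + \frac{26}{31} \cdot 5 \cdot 17 = -14485 + \frac{130}{31} \cdot 17 = -14485 + \frac{2210}{31} = - \frac{446825}{31}$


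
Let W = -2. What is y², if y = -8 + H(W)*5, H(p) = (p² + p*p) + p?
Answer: 484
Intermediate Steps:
H(p) = p + 2*p² (H(p) = (p² + p²) + p = 2*p² + p = p + 2*p²)
y = 22 (y = -8 - 2*(1 + 2*(-2))*5 = -8 - 2*(1 - 4)*5 = -8 - 2*(-3)*5 = -8 + 6*5 = -8 + 30 = 22)
y² = 22² = 484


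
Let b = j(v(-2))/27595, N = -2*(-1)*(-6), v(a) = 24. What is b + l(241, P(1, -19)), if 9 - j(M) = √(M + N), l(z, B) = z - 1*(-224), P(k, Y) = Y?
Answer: 12831684/27595 - 2*√3/27595 ≈ 465.00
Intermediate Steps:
l(z, B) = 224 + z (l(z, B) = z + 224 = 224 + z)
N = -12 (N = 2*(-6) = -12)
j(M) = 9 - √(-12 + M) (j(M) = 9 - √(M - 12) = 9 - √(-12 + M))
b = 9/27595 - 2*√3/27595 (b = (9 - √(-12 + 24))/27595 = (9 - √12)*(1/27595) = (9 - 2*√3)*(1/27595) = 9/27595 - 2*√3/27595 ≈ 0.00020061)
b + l(241, P(1, -19)) = (9/27595 - 2*√3/27595) + (224 + 241) = (9/27595 - 2*√3/27595) + 465 = 12831684/27595 - 2*√3/27595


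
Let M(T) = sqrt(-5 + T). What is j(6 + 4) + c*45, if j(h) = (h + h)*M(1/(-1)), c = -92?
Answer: -4140 + 20*I*sqrt(6) ≈ -4140.0 + 48.99*I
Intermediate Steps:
j(h) = 2*I*h*sqrt(6) (j(h) = (h + h)*sqrt(-5 + 1/(-1)) = (2*h)*sqrt(-5 - 1) = (2*h)*sqrt(-6) = (2*h)*(I*sqrt(6)) = 2*I*h*sqrt(6))
j(6 + 4) + c*45 = 2*I*(6 + 4)*sqrt(6) - 92*45 = 2*I*10*sqrt(6) - 4140 = 20*I*sqrt(6) - 4140 = -4140 + 20*I*sqrt(6)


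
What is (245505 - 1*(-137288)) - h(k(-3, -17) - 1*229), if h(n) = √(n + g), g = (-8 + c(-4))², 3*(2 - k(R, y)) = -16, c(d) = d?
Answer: 382793 - I*√699/3 ≈ 3.8279e+5 - 8.8129*I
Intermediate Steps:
k(R, y) = 22/3 (k(R, y) = 2 - ⅓*(-16) = 2 + 16/3 = 22/3)
g = 144 (g = (-8 - 4)² = (-12)² = 144)
h(n) = √(144 + n) (h(n) = √(n + 144) = √(144 + n))
(245505 - 1*(-137288)) - h(k(-3, -17) - 1*229) = (245505 - 1*(-137288)) - √(144 + (22/3 - 1*229)) = (245505 + 137288) - √(144 + (22/3 - 229)) = 382793 - √(144 - 665/3) = 382793 - √(-233/3) = 382793 - I*√699/3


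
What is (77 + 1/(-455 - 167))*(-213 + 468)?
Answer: 12212715/622 ≈ 19635.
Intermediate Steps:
(77 + 1/(-455 - 167))*(-213 + 468) = (77 + 1/(-622))*255 = (77 - 1/622)*255 = (47893/622)*255 = 12212715/622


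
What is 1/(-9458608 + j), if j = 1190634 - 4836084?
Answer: -1/13104058 ≈ -7.6312e-8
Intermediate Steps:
j = -3645450
1/(-9458608 + j) = 1/(-9458608 - 3645450) = 1/(-13104058) = -1/13104058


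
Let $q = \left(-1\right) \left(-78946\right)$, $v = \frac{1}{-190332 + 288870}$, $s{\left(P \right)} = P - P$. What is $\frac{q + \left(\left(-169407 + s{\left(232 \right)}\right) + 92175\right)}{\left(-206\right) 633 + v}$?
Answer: $- \frac{168894132}{12849158123} \approx -0.013144$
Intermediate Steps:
$s{\left(P \right)} = 0$
$v = \frac{1}{98538} \approx 1.0148 \cdot 10^{-5}$
$q = 78946$
$\frac{q + \left(\left(-169407 + s{\left(232 \right)}\right) + 92175\right)}{\left(-206\right) 633 + v} = \frac{78946 + \left(\left(-169407 + 0\right) + 92175\right)}{\left(-206\right) 633 + \frac{1}{98538}} = \frac{78946 + \left(-169407 + 92175\right)}{-130398 + \frac{1}{98538}} = \frac{78946 - 77232}{- \frac{12849158123}{98538}} = 1714 \left(- \frac{98538}{12849158123}\right) = - \frac{168894132}{12849158123}$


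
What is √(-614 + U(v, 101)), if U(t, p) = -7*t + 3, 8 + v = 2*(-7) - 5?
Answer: I*√422 ≈ 20.543*I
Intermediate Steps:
v = -27 (v = -8 + (2*(-7) - 5) = -8 + (-14 - 5) = -8 - 19 = -27)
U(t, p) = 3 - 7*t
√(-614 + U(v, 101)) = √(-614 + (3 - 7*(-27))) = √(-614 + (3 + 189)) = √(-614 + 192) = √(-422) = I*√422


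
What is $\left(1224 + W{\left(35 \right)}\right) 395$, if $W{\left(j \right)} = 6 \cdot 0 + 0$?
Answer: $483480$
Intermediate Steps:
$W{\left(j \right)} = 0$ ($W{\left(j \right)} = 0 + 0 = 0$)
$\left(1224 + W{\left(35 \right)}\right) 395 = \left(1224 + 0\right) 395 = 1224 \cdot 395 = 483480$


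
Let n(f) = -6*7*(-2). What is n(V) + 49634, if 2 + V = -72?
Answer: 49718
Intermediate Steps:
V = -74 (V = -2 - 72 = -74)
n(f) = 84 (n(f) = -42*(-2) = 84)
n(V) + 49634 = 84 + 49634 = 49718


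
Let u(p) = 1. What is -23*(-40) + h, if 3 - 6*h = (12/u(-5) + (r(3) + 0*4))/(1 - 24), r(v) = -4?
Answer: 127037/138 ≈ 920.56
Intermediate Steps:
h = 77/138 (h = ½ - (12/1 + (-4 + 0*4))/(6*(1 - 24)) = ½ - (12*1 + (-4 + 0))/(6*(-23)) = ½ - (12 - 4)*(-1)/(6*23) = ½ - 4*(-1)/(3*23) = ½ - ⅙*(-8/23) = ½ + 4/69 = 77/138 ≈ 0.55797)
-23*(-40) + h = -23*(-40) + 77/138 = 920 + 77/138 = 127037/138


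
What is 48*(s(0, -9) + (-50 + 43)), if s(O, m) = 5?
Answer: -96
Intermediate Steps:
48*(s(0, -9) + (-50 + 43)) = 48*(5 + (-50 + 43)) = 48*(5 - 7) = 48*(-2) = -96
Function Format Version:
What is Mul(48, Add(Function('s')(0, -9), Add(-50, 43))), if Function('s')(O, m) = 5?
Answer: -96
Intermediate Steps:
Mul(48, Add(Function('s')(0, -9), Add(-50, 43))) = Mul(48, Add(5, Add(-50, 43))) = Mul(48, Add(5, -7)) = Mul(48, -2) = -96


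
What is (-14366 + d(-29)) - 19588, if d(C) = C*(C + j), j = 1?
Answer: -33142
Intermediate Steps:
d(C) = C*(1 + C) (d(C) = C*(C + 1) = C*(1 + C))
(-14366 + d(-29)) - 19588 = (-14366 - 29*(1 - 29)) - 19588 = (-14366 - 29*(-28)) - 19588 = (-14366 + 812) - 19588 = -13554 - 19588 = -33142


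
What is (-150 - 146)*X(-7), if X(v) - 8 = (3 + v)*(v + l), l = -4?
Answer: -15392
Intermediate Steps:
X(v) = 8 + (-4 + v)*(3 + v) (X(v) = 8 + (3 + v)*(v - 4) = 8 + (3 + v)*(-4 + v) = 8 + (-4 + v)*(3 + v))
(-150 - 146)*X(-7) = (-150 - 146)*(-4 + (-7)² - 1*(-7)) = -296*(-4 + 49 + 7) = -296*52 = -15392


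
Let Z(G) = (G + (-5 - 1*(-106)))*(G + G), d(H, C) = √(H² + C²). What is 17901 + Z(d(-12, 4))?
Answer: 18221 + 808*√10 ≈ 20776.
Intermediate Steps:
d(H, C) = √(C² + H²)
Z(G) = 2*G*(101 + G) (Z(G) = (G + (-5 + 106))*(2*G) = (G + 101)*(2*G) = (101 + G)*(2*G) = 2*G*(101 + G))
17901 + Z(d(-12, 4)) = 17901 + 2*√(4² + (-12)²)*(101 + √(4² + (-12)²)) = 17901 + 2*√(16 + 144)*(101 + √(16 + 144)) = 17901 + 2*√160*(101 + √160) = 17901 + 2*(4*√10)*(101 + 4*√10) = 17901 + 8*√10*(101 + 4*√10)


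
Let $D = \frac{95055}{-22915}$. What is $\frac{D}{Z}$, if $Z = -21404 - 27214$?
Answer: $\frac{6337}{74272098} \approx 8.5321 \cdot 10^{-5}$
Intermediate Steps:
$D = - \frac{19011}{4583}$ ($D = 95055 \left(- \frac{1}{22915}\right) = - \frac{19011}{4583} \approx -4.1482$)
$Z = -48618$ ($Z = -21404 - 27214 = -48618$)
$\frac{D}{Z} = - \frac{19011}{4583 \left(-48618\right)} = \left(- \frac{19011}{4583}\right) \left(- \frac{1}{48618}\right) = \frac{6337}{74272098}$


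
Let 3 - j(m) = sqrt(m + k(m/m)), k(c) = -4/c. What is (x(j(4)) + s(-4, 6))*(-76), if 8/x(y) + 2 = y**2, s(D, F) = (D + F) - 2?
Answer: -608/7 ≈ -86.857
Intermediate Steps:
s(D, F) = -2 + D + F
j(m) = 3 - sqrt(-4 + m) (j(m) = 3 - sqrt(m - 4/(m/m)) = 3 - sqrt(m - 4/1) = 3 - sqrt(m - 4*1) = 3 - sqrt(m - 4) = 3 - sqrt(-4 + m))
x(y) = 8/(-2 + y**2)
(x(j(4)) + s(-4, 6))*(-76) = (8/(-2 + (3 - sqrt(-4 + 4))**2) + (-2 - 4 + 6))*(-76) = (8/(-2 + (3 - sqrt(0))**2) + 0)*(-76) = (8/(-2 + (3 - 1*0)**2) + 0)*(-76) = (8/(-2 + (3 + 0)**2) + 0)*(-76) = (8/(-2 + 3**2) + 0)*(-76) = (8/(-2 + 9) + 0)*(-76) = (8/7 + 0)*(-76) = (8/7)*(-76) = -608/7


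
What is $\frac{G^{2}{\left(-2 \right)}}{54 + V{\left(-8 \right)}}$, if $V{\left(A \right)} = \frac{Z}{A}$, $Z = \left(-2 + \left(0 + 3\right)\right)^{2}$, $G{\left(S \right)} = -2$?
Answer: $\frac{32}{431} \approx 0.074246$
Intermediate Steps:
$Z = 1$ ($Z = \left(-2 + 3\right)^{2} = 1^{2} = 1$)
$V{\left(A \right)} = \frac{1}{A}$ ($V{\left(A \right)} = 1 \frac{1}{A} = \frac{1}{A}$)
$\frac{G^{2}{\left(-2 \right)}}{54 + V{\left(-8 \right)}} = \frac{\left(-2\right)^{2}}{54 + \frac{1}{-8}} = \frac{1}{54 - \frac{1}{8}} \cdot 4 = \frac{1}{\frac{431}{8}} \cdot 4 = \frac{8}{431} \cdot 4 = \frac{32}{431}$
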